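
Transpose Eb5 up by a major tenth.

The tenth's letter: E up three letter names plus an octave → G.
Moving 16 semitones up from Eb5 (the size of a major tenth) reaches G6.

G6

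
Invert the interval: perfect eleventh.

First reduce the compound perfect eleventh to its simple form, a perfect fourth.
Inverted interval numbers add to nine, so a fourth pairs with a fifth (4 + 5 = 9).
The quality also flips — perfect stays perfect — giving a perfect fifth.

perfect 5th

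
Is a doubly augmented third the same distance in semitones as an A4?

Yes

A doubly augmented third = 6 semitones = an augmented fourth; enharmonically equal.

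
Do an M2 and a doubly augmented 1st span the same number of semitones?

A major second spans 2 semitones, and a doubly augmented unison also spans 2 semitones — they're enharmonic.

Yes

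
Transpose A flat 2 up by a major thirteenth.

F 4

Six letters up from A (plus an octave) reaches F.
A major thirteenth is 21 semitones; 21 semitones up from Ab2 gives F4.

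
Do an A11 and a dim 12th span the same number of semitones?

An augmented eleventh spans 18 semitones, and a diminished twelfth also spans 18 semitones — they're enharmonic.

Yes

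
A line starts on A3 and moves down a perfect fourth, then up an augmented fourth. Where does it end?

Down a perfect fourth from A3: E3 (5 semitones down).
E3 up an augmented fourth → A#3 (6 semitones).

A#3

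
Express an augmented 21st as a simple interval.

A7

Each octave removed subtracts seven from the number: 21 − 14 = 7.
So an augmented twenty-first is 2 octaves plus an augmented seventh. The quality is unchanged.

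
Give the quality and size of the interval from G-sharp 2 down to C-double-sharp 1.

Descending from G#2 to C##1 is the same interval as ascending C##1 to G#2.
C to G spans five letter names (C-D-E-F-G), plus an octave — that makes it a twelfth of some quality.
C##1 to G#2 spans 18 semitones — one semitone narrower than the perfect twelfth (19) — giving a diminished twelfth.
(Equivalently, a compound diminished fifth: a diminished fifth plus an octave.)

diminished twelfth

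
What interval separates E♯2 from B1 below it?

Descending from E#2 to B1 is the same interval as ascending B1 to E#2.
B to E spans four letter names (B-C-D-E), so the interval is some kind of fourth.
B1 to E#2 spans 6 semitones — one semitone wider than the perfect fourth (5) — giving an augmented fourth.

A4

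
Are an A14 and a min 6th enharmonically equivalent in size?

An augmented fourteenth spans 24 semitones; a minor sixth spans 8 semitones. They differ by 16.

No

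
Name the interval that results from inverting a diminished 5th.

Interval numbers invert to sum to nine: 5 + 4 = 9, so a fifth inverts to a fourth.
The quality also flips — diminished becomes augmented — giving an augmented fourth.

augmented fourth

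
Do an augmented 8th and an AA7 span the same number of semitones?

An augmented octave = 13 semitones = a doubly augmented seventh; enharmonically equal.

Yes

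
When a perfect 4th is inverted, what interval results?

perfect 5th

The rule of nine gives the new number: 9 − 4 = 5, so a fourth becomes a fifth.
Quality inverts too: perfect stays perfect. That makes the inversion a perfect fifth.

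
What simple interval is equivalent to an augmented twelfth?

Each octave removed subtracts seven from the number: 12 − 7 = 5.
That makes an augmented twelfth a compound augmented fifth — an octave plus an augmented fifth.

augmented 5th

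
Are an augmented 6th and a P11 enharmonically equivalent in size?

No

An augmented sixth is 10 semitones but a perfect eleventh is 17 semitones — different sizes.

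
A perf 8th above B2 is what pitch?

An octave keeps the letter name B, an octave up from B.
A perfect octave is 12 semitones; 12 semitones up from B2 gives B3.

B3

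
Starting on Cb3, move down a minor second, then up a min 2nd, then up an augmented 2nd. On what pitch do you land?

D3

A minor second down from Cb3 is Bb2.
Up a minor second from Bb2: Cb3 (1 semitone up).
An augmented second up from Cb3 is D3.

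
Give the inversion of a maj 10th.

First reduce the compound major tenth to its simple form, a major third.
Interval numbers invert to sum to nine: 3 + 6 = 9, so a third inverts to a sixth.
Quality inverts too: major becomes minor. That makes the inversion a minor sixth.

m6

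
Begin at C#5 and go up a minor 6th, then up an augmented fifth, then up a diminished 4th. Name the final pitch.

A6

A minor sixth up from C#5 is A5.
Up an augmented fifth from A5: E#6 (8 semitones up).
Up a diminished fourth from E#6: A6 (4 semitones up).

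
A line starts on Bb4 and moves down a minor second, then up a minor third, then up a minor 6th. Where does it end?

Ab5

A minor second down from Bb4 is A4.
Up a minor third from A4: C5 (3 semitones up).
Up a minor sixth from C5: Ab5 (8 semitones up).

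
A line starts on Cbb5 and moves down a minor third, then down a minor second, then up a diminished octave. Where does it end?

A minor third down from Cbb5 is Abb4.
Down a minor second from Abb4: Gb4 (1 semitone down).
Up a diminished octave from Gb4: Gbb5 (11 semitones up).

Gbb5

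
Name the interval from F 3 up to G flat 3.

F to G spans two letter names (F-G), so the interval is some kind of second.
F3 to Gb3 is 1 semitone, a half step short of the major second (2), so this is minor.

m2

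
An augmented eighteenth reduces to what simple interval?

A4

Each octave removed subtracts seven from the number: 18 − 14 = 4.
That makes an augmented eighteenth a compound augmented fourth — 2 octaves plus an augmented fourth.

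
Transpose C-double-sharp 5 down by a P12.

F-double-sharp 3

The twelfth's letter: C down five letter names plus an octave → F.
A perfect twelfth is 19 semitones; 19 semitones down from C##5 gives F##3.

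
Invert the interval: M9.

minor seventh

First reduce the compound major ninth to its simple form, a major second.
The rule of nine gives the new number: 9 − 2 = 7, so a second becomes a seventh.
And major becomes minor under inversion, so we get a minor seventh.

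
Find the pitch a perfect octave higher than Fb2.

Fb3

An octave keeps the letter name F, an octave up from F.
Moving 12 semitones up from Fb2 (the size of a perfect octave) reaches Fb3.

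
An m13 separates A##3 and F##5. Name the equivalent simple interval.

Each octave removed subtracts seven from the number: 13 − 7 = 6.
Quality carries through unchanged, so the simple form is a minor sixth.

minor sixth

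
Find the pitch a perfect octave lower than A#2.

A#1

The letter stays A (same as the start), shifted an octave down.
A perfect octave is 12 semitones; 12 semitones down from A#2 gives A#1.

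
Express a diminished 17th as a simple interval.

diminished third

Each octave removed subtracts seven from the number: 17 − 14 = 3.
That makes a diminished seventeenth a compound diminished third — 2 octaves plus a diminished third.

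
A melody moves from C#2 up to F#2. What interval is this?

perfect 4th

C to F spans four letter names (C-D-E-F): a fourth.
C#2 to F#2 is 5 semitones, matching the perfect fourth exactly, so the quality is perfect.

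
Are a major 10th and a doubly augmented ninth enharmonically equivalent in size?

Yes

A major tenth spans 16 semitones, and a doubly augmented ninth also spans 16 semitones — they're enharmonic.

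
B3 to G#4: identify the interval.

B to G spans six letter names (B-C-D-E-F-G), so the interval is some kind of sixth.
The major sixth spans 9 semitones, and B3 to G#4 is exactly 9 semitones — so this is a major sixth.

M6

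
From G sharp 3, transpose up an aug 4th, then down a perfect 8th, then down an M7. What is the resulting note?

An augmented fourth up from G#3 is C##4.
Down a perfect octave from C##4: C##3 (12 semitones down).
Down a major seventh from C##3: D#2 (11 semitones down).

D sharp 2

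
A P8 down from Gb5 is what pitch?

Gb4

An octave keeps the letter name G, an octave down from G.
A perfect octave spans 12 semitones, so from Gb5 the target pitch is Gb4.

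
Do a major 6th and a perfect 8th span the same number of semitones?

No

A major sixth spans 9 semitones; a perfect octave spans 12 semitones. They differ by 3.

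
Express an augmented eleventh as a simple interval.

Each octave removed subtracts seven from the number: 11 − 7 = 4.
So an augmented eleventh is an octave plus an augmented fourth. The quality is unchanged.

augmented fourth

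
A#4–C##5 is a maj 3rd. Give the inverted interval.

m6

Inverted interval numbers add to nine, so a third pairs with a sixth (3 + 6 = 9).
The quality also flips — major becomes minor — giving a minor sixth.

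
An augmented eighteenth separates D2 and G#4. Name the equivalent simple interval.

augmented fourth

Subtracting seven from the interval number removes an octave: 18 − 14 = 4.
That makes an augmented eighteenth a compound augmented fourth — 2 octaves plus an augmented fourth.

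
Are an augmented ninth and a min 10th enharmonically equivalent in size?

An augmented ninth = 15 semitones = a minor tenth; enharmonically equal.

Yes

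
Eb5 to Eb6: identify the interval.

P8

E to E is the same letter name, plus an octave — that makes it an octave of some quality.
Counting semitones, Eb5→Eb6 is 12, which is the perfect octave.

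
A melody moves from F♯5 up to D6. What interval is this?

F to D spans six letter names (F-G-A-B-C-D) — that makes it a sixth of some quality.
F#5 to D6 is 8 semitones, a half step short of the major sixth (9), so this is minor.

minor 6th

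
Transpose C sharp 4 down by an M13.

E 2

Six letters down from C (plus an octave) reaches E.
Moving 21 semitones down from C#4 (the size of a major thirteenth) reaches E2.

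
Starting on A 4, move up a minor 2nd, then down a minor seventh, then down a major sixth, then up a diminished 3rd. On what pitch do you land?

G double-flat 3

A minor second up from A4 is Bb4.
A minor seventh down from Bb4 is C4.
C4 down a major sixth → Eb3 (9 semitones).
A diminished third up from Eb3 is Gbb3.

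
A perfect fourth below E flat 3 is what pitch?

B flat 2

The fourth takes the letter from E down to B.
A perfect fourth spans 5 semitones, so from Eb3 the target pitch is Bb2.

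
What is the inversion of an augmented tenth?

First reduce the compound augmented tenth to its simple form, an augmented third.
Interval numbers invert to sum to nine: 3 + 6 = 9, so a third inverts to a sixth.
The quality also flips — augmented becomes diminished — giving a diminished sixth.

diminished sixth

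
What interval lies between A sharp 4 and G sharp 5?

minor 7th

A to G spans seven letter names (A-B-C-D-E-F-G) — that makes it a seventh of some quality.
A major seventh would be 11 semitones, but A#4 to G#5 is 10 — one semitone narrower, making it a minor seventh.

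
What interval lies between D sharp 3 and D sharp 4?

D to D is the same letter name, plus an octave, so the interval is some kind of octave.
Counting semitones, D#3→D#4 is 12, which is the perfect octave.

perfect 8th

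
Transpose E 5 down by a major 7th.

F 4

The seventh takes the letter from E down to F.
A major seventh is 11 semitones; 11 semitones down from E5 gives F4.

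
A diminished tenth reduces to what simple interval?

diminished third

Each octave removed subtracts seven from the number: 10 − 7 = 3.
That makes a diminished tenth a compound diminished third — an octave plus a diminished third.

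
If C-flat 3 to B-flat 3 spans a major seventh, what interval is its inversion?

Inverted interval numbers add to nine, so a seventh pairs with a second (7 + 2 = 9).
Quality inverts too: major becomes minor. That makes the inversion a minor second.

minor second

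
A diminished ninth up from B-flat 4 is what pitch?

The ninth's letter: B up two letter names plus an octave → C.
A diminished ninth spans 12 semitones, so from Bb4 the target pitch is Cbb6.

C-double-flat 6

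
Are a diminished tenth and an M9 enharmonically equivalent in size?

A diminished tenth = 14 semitones = a major ninth; enharmonically equal.

Yes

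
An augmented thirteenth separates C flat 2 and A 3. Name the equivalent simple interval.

augmented 6th

Each octave removed subtracts seven from the number: 13 − 7 = 6.
Quality carries through unchanged, so the simple form is an augmented sixth.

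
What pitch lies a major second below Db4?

Cb4

The second takes the letter from D down to C.
A major second spans 2 semitones, so from Db4 the target pitch is Cb4.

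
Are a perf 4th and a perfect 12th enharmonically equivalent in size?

No

5 semitones (perfect fourth) vs 19 semitones (perfect twelfth): not equal.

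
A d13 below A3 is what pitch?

Six letters down from A (plus an octave) reaches C.
A diminished thirteenth is 19 semitones; 19 semitones down from A3 gives C##2.

C##2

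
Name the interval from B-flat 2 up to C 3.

B to C spans two letter names (B-C), so the interval is some kind of second.
Counting semitones, Bb2→C3 is 2, which is the major second.

M2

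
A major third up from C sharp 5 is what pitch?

Counting three letter names up from C lands on E.
A major third is 4 semitones; 4 semitones up from C#5 gives E#5.

E sharp 5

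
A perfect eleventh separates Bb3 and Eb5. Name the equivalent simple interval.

Each octave removed subtracts seven from the number: 11 − 7 = 4.
So a perfect eleventh is an octave plus a perfect fourth. The quality is unchanged.

perfect fourth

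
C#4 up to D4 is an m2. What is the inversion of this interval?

Inverted interval numbers add to nine, so a second pairs with a seventh (2 + 7 = 9).
The quality also flips — minor becomes major — giving a major seventh.

M7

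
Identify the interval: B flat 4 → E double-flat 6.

B to E spans four letter names (B-C-D-E), plus an octave: an eleventh.
The perfect eleventh is 17 semitones; here we have 16, one semitone narrower: diminished.
(Equivalently, a compound diminished fourth: a diminished fourth plus an octave.)

diminished 11th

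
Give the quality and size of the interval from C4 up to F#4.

augmented fourth

C to F spans four letter names (C-D-E-F): a fourth.
The perfect fourth is 5 semitones; here we have 6, one semitone wider: augmented.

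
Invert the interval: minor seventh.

Inverted interval numbers add to nine, so a seventh pairs with a second (7 + 2 = 9).
And minor becomes major under inversion, so we get a major second.

major second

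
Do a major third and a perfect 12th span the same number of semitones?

No

4 semitones (major third) vs 19 semitones (perfect twelfth): not equal.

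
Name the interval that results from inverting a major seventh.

m2

Interval numbers invert to sum to nine: 7 + 2 = 9, so a seventh inverts to a second.
And major becomes minor under inversion, so we get a minor second.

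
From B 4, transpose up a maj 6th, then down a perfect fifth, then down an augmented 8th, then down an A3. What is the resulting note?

A double-flat 3

A major sixth up from B4 is G#5.
G#5 down a perfect fifth → C#5 (7 semitones).
C#5 down an augmented octave → C4 (13 semitones).
Down an augmented third from C4: Abb3 (5 semitones down).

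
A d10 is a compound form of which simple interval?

Take out an octave (7 from the number): 10 − 7 = 3.
Quality carries through unchanged, so the simple form is a diminished third.

diminished 3rd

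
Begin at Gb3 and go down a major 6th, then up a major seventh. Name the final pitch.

Ab3

Gb3 down a major sixth → Bbb2 (9 semitones).
Bbb2 up a major seventh → Ab3 (11 semitones).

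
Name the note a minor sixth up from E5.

C6

Six letter names up from E: C.
A minor sixth spans 8 semitones, so from E5 the target pitch is C6.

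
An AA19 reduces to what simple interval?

doubly augmented fifth

Each octave removed subtracts seven from the number: 19 − 14 = 5.
That makes a doubly augmented nineteenth a compound doubly augmented fifth — 2 octaves plus a doubly augmented fifth.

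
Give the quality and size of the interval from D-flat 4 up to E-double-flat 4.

D to E spans two letter names (D-E): a second.
A major second would be 2 semitones, but Db4 to Ebb4 is 1 — one semitone narrower, making it a minor second.

minor 2nd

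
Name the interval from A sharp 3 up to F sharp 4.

A to F spans six letter names (A-B-C-D-E-F): a sixth.
A major sixth would be 9 semitones, but A#3 to F#4 is 8 — one semitone narrower, making it a minor sixth.

minor 6th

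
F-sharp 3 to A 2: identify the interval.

major sixth

Descending from F#3 to A2 is the same interval as ascending A2 to F#3.
A to F spans six letter names (A-B-C-D-E-F): a sixth.
Counting semitones, A2→F#3 is 9, which is the major sixth.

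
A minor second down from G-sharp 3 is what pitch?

Two letter names down from G: F.
Moving 1 semitone down from G#3 (the size of a minor second) reaches F##3.

F-double-sharp 3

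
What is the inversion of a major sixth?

m3

Inverted interval numbers add to nine, so a sixth pairs with a third (6 + 3 = 9).
And major becomes minor under inversion, so we get a minor third.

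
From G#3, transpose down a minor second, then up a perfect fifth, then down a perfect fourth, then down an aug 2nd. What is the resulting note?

A minor second down from G#3 is F##3.
A perfect fifth up from F##3 is C##4.
Down a perfect fourth from C##4: G##3 (5 semitones down).
An augmented second down from G##3 is F#3.

F#3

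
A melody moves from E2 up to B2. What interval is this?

E to B spans five letter names (E-F-G-A-B): a fifth.
Counting semitones, E2→B2 is 7, which is the perfect fifth.

perfect fifth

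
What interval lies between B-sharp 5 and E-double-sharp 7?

augmented 11th

B to E spans four letter names (B-C-D-E), plus an octave — that makes it an eleventh of some quality.
B#5 to E##7 spans 18 semitones — one semitone wider than the perfect eleventh (17) — giving an augmented eleventh.
(Equivalently, a compound augmented fourth: an augmented fourth plus an octave.)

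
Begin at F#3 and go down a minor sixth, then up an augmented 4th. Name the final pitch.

A minor sixth down from F#3 is A#2.
An augmented fourth up from A#2 is D##3.

D##3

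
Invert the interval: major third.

minor sixth

Inverted interval numbers add to nine, so a third pairs with a sixth (3 + 6 = 9).
The quality also flips — major becomes minor — giving a minor sixth.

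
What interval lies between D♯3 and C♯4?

D to C spans seven letter names (D-E-F-G-A-B-C) — that makes it a seventh of some quality.
At 10 semitones, D#3→C#4 falls one short of a major seventh: minor.

minor 7th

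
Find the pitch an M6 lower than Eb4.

Gb3

Six letter names down from E: G.
A major sixth is 9 semitones; 9 semitones down from Eb4 gives Gb3.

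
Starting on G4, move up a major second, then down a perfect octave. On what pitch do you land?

A3

A major second up from G4 is A4.
A perfect octave down from A4 is A3.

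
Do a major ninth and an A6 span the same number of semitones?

14 semitones (major ninth) vs 10 semitones (augmented sixth): not equal.

No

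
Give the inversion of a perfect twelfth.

P4

First reduce the compound perfect twelfth to its simple form, a perfect fifth.
Inverted interval numbers add to nine, so a fifth pairs with a fourth (5 + 4 = 9).
Quality inverts too: perfect stays perfect. That makes the inversion a perfect fourth.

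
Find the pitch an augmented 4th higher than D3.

G#3

Four letter names up from D: G.
An augmented fourth is 6 semitones; 6 semitones up from D3 gives G#3.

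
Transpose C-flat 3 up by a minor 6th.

A-double-flat 3

Counting six letter names up from C lands on A.
A minor sixth is 8 semitones; 8 semitones up from Cb3 gives Abb3.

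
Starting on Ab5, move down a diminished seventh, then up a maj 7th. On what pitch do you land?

Down a diminished seventh from Ab5: B4 (9 semitones down).
A major seventh up from B4 is A#5.

A#5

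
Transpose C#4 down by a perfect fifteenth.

A fifteenth keeps the letter name C, two octaves down from C.
A perfect fifteenth is 24 semitones; 24 semitones down from C#4 gives C#2.

C#2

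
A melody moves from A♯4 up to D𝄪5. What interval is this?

augmented fourth

A to D spans four letter names (A-B-C-D) — that makes it a fourth of some quality.
A#4 to D##5 spans 6 semitones — one semitone wider than the perfect fourth (5) — giving an augmented fourth.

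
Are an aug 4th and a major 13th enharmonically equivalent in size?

No

An augmented fourth is 6 semitones but a major thirteenth is 21 semitones — different sizes.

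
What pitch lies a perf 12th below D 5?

G 3

Counting five letter names plus an octave down from D lands on G.
A perfect twelfth is 19 semitones; 19 semitones down from D5 gives G3.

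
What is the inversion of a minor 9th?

M7

First reduce the compound minor ninth to its simple form, a minor second.
Interval numbers invert to sum to nine: 2 + 7 = 9, so a second inverts to a seventh.
The quality also flips — minor becomes major — giving a major seventh.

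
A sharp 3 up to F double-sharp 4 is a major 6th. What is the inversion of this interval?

The rule of nine gives the new number: 9 − 6 = 3, so a sixth becomes a third.
Quality inverts too: major becomes minor. That makes the inversion a minor third.

minor third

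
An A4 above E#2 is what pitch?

A##2

Counting four letter names up from E lands on A.
An augmented fourth is 6 semitones; 6 semitones up from E#2 gives A##2.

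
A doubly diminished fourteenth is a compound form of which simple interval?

dd7

Each octave removed subtracts seven from the number: 14 − 7 = 7.
So a doubly diminished fourteenth is an octave plus a doubly diminished seventh. The quality is unchanged.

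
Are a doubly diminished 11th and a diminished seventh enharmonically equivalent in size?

15 semitones (doubly diminished eleventh) vs 9 semitones (diminished seventh): not equal.

No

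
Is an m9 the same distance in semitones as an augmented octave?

Both span 13 semitones: a minor ninth and an augmented octave are the same chromatic distance.

Yes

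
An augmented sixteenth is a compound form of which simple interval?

augmented second

Each octave removed subtracts seven from the number: 16 − 14 = 2.
That makes an augmented sixteenth a compound augmented second — 2 octaves plus an augmented second.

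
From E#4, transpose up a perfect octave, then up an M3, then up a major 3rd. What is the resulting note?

B##5

Up a perfect octave from E#4: E#5 (12 semitones up).
A major third up from E#5 is G##5.
Up a major third from G##5: B##5 (4 semitones up).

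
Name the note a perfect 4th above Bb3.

Four letter names up from B: E.
A perfect fourth spans 5 semitones, so from Bb3 the target pitch is Eb4.

Eb4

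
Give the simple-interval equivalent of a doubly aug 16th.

doubly augmented 2nd

Each octave removed subtracts seven from the number: 16 − 14 = 2.
That makes a doubly augmented sixteenth a compound doubly augmented second — 2 octaves plus a doubly augmented second.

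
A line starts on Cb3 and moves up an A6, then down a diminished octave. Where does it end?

Cb3 up an augmented sixth → A3 (10 semitones).
A diminished octave down from A3 is A#2.

A#2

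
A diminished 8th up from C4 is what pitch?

Cb5

The letter stays C (same as the start), shifted an octave up.
Moving 11 semitones up from C4 (the size of a diminished octave) reaches Cb5.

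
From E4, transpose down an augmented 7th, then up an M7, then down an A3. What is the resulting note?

E4 down an augmented seventh → Fb3 (12 semitones).
Fb3 up a major seventh → Eb4 (11 semitones).
Eb4 down an augmented third → Cbb4 (5 semitones).

Cbb4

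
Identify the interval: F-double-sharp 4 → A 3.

Descending from F##4 to A3 is the same interval as ascending A3 to F##4.
A to F spans six letter names (A-B-C-D-E-F): a sixth.
A3 to F##4 spans 10 semitones — one semitone wider than the major sixth (9) — giving an augmented sixth.

A6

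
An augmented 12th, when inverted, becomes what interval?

d4

First reduce the compound augmented twelfth to its simple form, an augmented fifth.
The rule of nine gives the new number: 9 − 5 = 4, so a fifth becomes a fourth.
Quality inverts too: augmented becomes diminished. That makes the inversion a diminished fourth.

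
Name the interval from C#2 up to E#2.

C to E spans three letter names (C-D-E): a third.
C#2 to E#2 is 4 semitones, matching the major third exactly, so the quality is major.

M3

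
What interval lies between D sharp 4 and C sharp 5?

minor 7th

D to C spans seven letter names (D-E-F-G-A-B-C) — that makes it a seventh of some quality.
A major seventh would be 11 semitones, but D#4 to C#5 is 10 — one semitone narrower, making it a minor seventh.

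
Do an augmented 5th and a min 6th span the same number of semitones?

Both span 8 semitones: an augmented fifth and a minor sixth are the same chromatic distance.

Yes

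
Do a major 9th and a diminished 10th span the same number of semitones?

Yes

A major ninth spans 14 semitones, and a diminished tenth also spans 14 semitones — they're enharmonic.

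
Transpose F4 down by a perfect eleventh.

Four letters down from F (plus an octave) reaches C.
A perfect eleventh is 17 semitones; 17 semitones down from F4 gives C3.

C3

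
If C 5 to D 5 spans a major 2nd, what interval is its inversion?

m7

Inverted interval numbers add to nine, so a second pairs with a seventh (2 + 7 = 9).
And major becomes minor under inversion, so we get a minor seventh.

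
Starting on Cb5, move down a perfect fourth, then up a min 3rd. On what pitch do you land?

Bbb4

A perfect fourth down from Cb5 is Gb4.
A minor third up from Gb4 is Bbb4.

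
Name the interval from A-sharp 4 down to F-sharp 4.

major third

Descending from A#4 to F#4 is the same interval as ascending F#4 to A#4.
F to A spans three letter names (F-G-A) — that makes it a third of some quality.
F#4 to A#4 is 4 semitones, matching the major third exactly, so the quality is major.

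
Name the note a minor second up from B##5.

Two letter names up from B: C.
A minor second spans 1 semitone, so from B##5 the target pitch is C##6.

C##6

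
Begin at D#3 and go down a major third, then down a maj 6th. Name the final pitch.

D2

A major third down from D#3 is B2.
Down a major sixth from B2: D2 (9 semitones down).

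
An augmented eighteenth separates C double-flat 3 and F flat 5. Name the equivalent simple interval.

Subtracting seven from the interval number removes an octave: 18 − 14 = 4.
That makes an augmented eighteenth a compound augmented fourth — 2 octaves plus an augmented fourth.

augmented 4th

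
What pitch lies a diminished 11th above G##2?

The eleventh's letter: G up four letter names plus an octave → C.
Moving 16 semitones up from G##2 (the size of a diminished eleventh) reaches C#4.

C#4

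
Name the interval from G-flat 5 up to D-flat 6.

G to D spans five letter names (G-A-B-C-D), so the interval is some kind of fifth.
Counting semitones, Gb5→Db6 is 7, which is the perfect fifth.

perfect 5th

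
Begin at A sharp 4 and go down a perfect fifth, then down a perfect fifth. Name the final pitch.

A perfect fifth down from A#4 is D#4.
Down a perfect fifth from D#4: G#3 (7 semitones down).

G sharp 3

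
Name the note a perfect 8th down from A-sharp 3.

A-sharp 2

An octave keeps the letter name A, an octave down from A.
Moving 12 semitones down from A#3 (the size of a perfect octave) reaches A#2.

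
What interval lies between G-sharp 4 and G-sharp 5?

G to G is the same letter name, plus an octave — that makes it an octave of some quality.
G#4 to G#5 is 12 semitones, matching the perfect octave exactly, so the quality is perfect.

perfect octave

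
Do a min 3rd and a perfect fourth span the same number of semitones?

No

3 semitones (minor third) vs 5 semitones (perfect fourth): not equal.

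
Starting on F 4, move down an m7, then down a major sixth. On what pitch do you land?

B flat 2

Down a minor seventh from F4: G3 (10 semitones down).
G3 down a major sixth → Bb2 (9 semitones).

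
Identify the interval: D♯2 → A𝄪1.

diminished 4th

Descending from D#2 to A##1 is the same interval as ascending A##1 to D#2.
A to D spans four letter names (A-B-C-D), so the interval is some kind of fourth.
A##1 to D#2 spans 4 semitones — one semitone narrower than the perfect fourth (5) — giving a diminished fourth.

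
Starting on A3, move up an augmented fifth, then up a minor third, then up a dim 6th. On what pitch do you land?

Eb5

A3 up an augmented fifth → E#4 (8 semitones).
E#4 up a minor third → G#4 (3 semitones).
G#4 up a diminished sixth → Eb5 (7 semitones).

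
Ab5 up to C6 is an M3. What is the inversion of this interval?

The rule of nine gives the new number: 9 − 3 = 6, so a third becomes a sixth.
The quality also flips — major becomes minor — giving a minor sixth.

minor 6th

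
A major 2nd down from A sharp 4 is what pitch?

G sharp 4

Counting two letter names down from A lands on G.
A major second is 2 semitones; 2 semitones down from A#4 gives G#4.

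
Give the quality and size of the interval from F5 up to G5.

F to G spans two letter names (F-G) — that makes it a second of some quality.
Counting semitones, F5→G5 is 2, which is the major second.

major second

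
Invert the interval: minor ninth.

First reduce the compound minor ninth to its simple form, a minor second.
The rule of nine gives the new number: 9 − 2 = 7, so a second becomes a seventh.
And minor becomes major under inversion, so we get a major seventh.

M7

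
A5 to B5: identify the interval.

A to B spans two letter names (A-B) — that makes it a second of some quality.
The major second spans 2 semitones, and A5 to B5 is exactly 2 semitones — so this is a major second.

major second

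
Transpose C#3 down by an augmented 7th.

Db2

The seventh takes the letter from C down to D.
Moving 12 semitones down from C#3 (the size of an augmented seventh) reaches Db2.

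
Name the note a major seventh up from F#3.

Seven letter names up from F: E.
Moving 11 semitones up from F#3 (the size of a major seventh) reaches E#4.

E#4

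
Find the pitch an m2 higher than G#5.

A5

The second takes the letter from G up to A.
A minor second is 1 semitone; 1 semitone up from G#5 gives A5.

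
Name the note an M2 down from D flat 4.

C flat 4

The second takes the letter from D down to C.
Moving 2 semitones down from Db4 (the size of a major second) reaches Cb4.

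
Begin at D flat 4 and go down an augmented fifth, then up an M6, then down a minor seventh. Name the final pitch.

F flat 3

Db4 down an augmented fifth → Gbb3 (8 semitones).
A major sixth up from Gbb3 is Ebb4.
Down a minor seventh from Ebb4: Fb3 (10 semitones down).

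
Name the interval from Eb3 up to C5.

E to C spans six letter names (E-F-G-A-B-C), plus an octave, so the interval is some kind of thirteenth.
The major thirteenth spans 21 semitones, and Eb3 to C5 is exactly 21 semitones — so this is a major thirteenth.
(Equivalently, a compound major sixth: a major sixth plus an octave.)

major thirteenth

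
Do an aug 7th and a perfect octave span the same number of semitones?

Yes

An augmented seventh = 12 semitones = a perfect octave; enharmonically equal.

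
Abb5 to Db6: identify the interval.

A to D spans four letter names (A-B-C-D), so the interval is some kind of fourth.
The perfect fourth is 5 semitones; here we have 6, one semitone wider: augmented.

A4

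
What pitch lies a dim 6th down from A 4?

C-double-sharp 4

Six letter names down from A: C.
A diminished sixth spans 7 semitones, so from A4 the target pitch is C##4.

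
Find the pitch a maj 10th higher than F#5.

Three letters up from F (plus an octave) reaches A.
A major tenth spans 16 semitones, so from F#5 the target pitch is A#6.

A#6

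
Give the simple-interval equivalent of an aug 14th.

Subtracting seven from the interval number removes an octave: 14 − 7 = 7.
That makes an augmented fourteenth a compound augmented seventh — an octave plus an augmented seventh.

augmented seventh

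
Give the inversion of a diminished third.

A6

The rule of nine gives the new number: 9 − 3 = 6, so a third becomes a sixth.
And diminished becomes augmented under inversion, so we get an augmented sixth.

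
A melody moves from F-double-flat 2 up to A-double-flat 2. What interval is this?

major 3rd

F to A spans three letter names (F-G-A), so the interval is some kind of third.
Counting semitones, Fbb2→Abb2 is 4, which is the major third.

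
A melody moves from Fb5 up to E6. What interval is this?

F to E spans seven letter names (F-G-A-B-C-D-E) — that makes it a seventh of some quality.
A major seventh would be 11 semitones; Fb5 to E6 is 12, one semitone wider, so the interval is augmented.

A7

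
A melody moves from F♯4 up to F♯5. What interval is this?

P8

F to F is the same letter name, plus an octave: an octave.
F#4 to F#5 is 12 semitones, matching the perfect octave exactly, so the quality is perfect.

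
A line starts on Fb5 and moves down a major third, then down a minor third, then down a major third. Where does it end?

Fb5 down a major third → Dbb5 (4 semitones).
Dbb5 down a minor third → Bbb4 (3 semitones).
A major third down from Bbb4 is Gbb4.

Gbb4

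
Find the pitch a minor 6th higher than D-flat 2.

B-double-flat 2

Counting six letter names up from D lands on B.
A minor sixth spans 8 semitones, so from Db2 the target pitch is Bbb2.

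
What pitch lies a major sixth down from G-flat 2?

B-double-flat 1

The sixth takes the letter from G down to B.
Moving 9 semitones down from Gb2 (the size of a major sixth) reaches Bbb1.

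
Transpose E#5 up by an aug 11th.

Four letters up from E (plus an octave) reaches A.
An augmented eleventh spans 18 semitones, so from E#5 the target pitch is A##6.

A##6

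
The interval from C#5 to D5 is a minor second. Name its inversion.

M7

The rule of nine gives the new number: 9 − 2 = 7, so a second becomes a seventh.
The quality also flips — minor becomes major — giving a major seventh.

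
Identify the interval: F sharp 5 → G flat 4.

Descending from F#5 to Gb4 is the same interval as ascending Gb4 to F#5.
G to F spans seven letter names (G-A-B-C-D-E-F), so the interval is some kind of seventh.
Gb4 to F#5 spans 12 semitones — one semitone wider than the major seventh (11) — giving an augmented seventh.

augmented seventh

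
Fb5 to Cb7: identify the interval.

F to C spans five letter names (F-G-A-B-C), plus an octave — that makes it a twelfth of some quality.
Fb5 to Cb7 is 19 semitones, matching the perfect twelfth exactly, so the quality is perfect.
(Equivalently, a compound perfect fifth: a perfect fifth plus an octave.)

perfect twelfth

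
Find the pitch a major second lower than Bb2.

Ab2

The second takes the letter from B down to A.
A major second is 2 semitones; 2 semitones down from Bb2 gives Ab2.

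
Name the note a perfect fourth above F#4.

B4

The fourth takes the letter from F up to B.
Moving 5 semitones up from F#4 (the size of a perfect fourth) reaches B4.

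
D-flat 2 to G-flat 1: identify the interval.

perfect 5th

Descending from Db2 to Gb1 is the same interval as ascending Gb1 to Db2.
G to D spans five letter names (G-A-B-C-D): a fifth.
Gb1 to Db2 is 7 semitones, matching the perfect fifth exactly, so the quality is perfect.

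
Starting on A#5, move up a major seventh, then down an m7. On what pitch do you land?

A##5

A major seventh up from A#5 is G##6.
Down a minor seventh from G##6: A##5 (10 semitones down).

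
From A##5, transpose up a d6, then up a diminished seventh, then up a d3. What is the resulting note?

Gbb7

A diminished sixth up from A##5 is F#6.
Up a diminished seventh from F#6: Eb7 (9 semitones up).
Up a diminished third from Eb7: Gbb7 (2 semitones up).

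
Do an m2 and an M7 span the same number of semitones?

No

A minor second is 1 semitone but a major seventh is 11 semitones — different sizes.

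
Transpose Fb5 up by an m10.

Abb6

The tenth's letter: F up three letter names plus an octave → A.
A minor tenth spans 15 semitones, so from Fb5 the target pitch is Abb6.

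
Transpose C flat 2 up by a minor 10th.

E double-flat 3

Three letters up from C (plus an octave) reaches E.
A minor tenth spans 15 semitones, so from Cb2 the target pitch is Ebb3.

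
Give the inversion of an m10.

First reduce the compound minor tenth to its simple form, a minor third.
Inverted interval numbers add to nine, so a third pairs with a sixth (3 + 6 = 9).
The quality also flips — minor becomes major — giving a major sixth.

major 6th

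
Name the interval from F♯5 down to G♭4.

A7

Descending from F#5 to Gb4 is the same interval as ascending Gb4 to F#5.
G to F spans seven letter names (G-A-B-C-D-E-F), so the interval is some kind of seventh.
Gb4 to F#5 spans 12 semitones — one semitone wider than the major seventh (11) — giving an augmented seventh.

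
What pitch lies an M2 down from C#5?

Counting two letter names down from C lands on B.
Moving 2 semitones down from C#5 (the size of a major second) reaches B4.

B4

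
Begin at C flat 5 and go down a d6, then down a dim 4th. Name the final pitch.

A diminished sixth down from Cb5 is E4.
Down a diminished fourth from E4: B#3 (4 semitones down).

B sharp 3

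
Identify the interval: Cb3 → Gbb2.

augmented 4th

Descending from Cb3 to Gbb2 is the same interval as ascending Gbb2 to Cb3.
G to C spans four letter names (G-A-B-C): a fourth.
The perfect fourth is 5 semitones; here we have 6, one semitone wider: augmented.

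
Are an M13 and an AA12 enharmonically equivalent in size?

A major thirteenth spans 21 semitones, and a doubly augmented twelfth also spans 21 semitones — they're enharmonic.

Yes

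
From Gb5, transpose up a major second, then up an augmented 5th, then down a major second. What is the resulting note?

D6

Up a major second from Gb5: Ab5 (2 semitones up).
An augmented fifth up from Ab5 is E6.
Down a major second from E6: D6 (2 semitones down).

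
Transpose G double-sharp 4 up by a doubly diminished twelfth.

D 6

Counting five letter names plus an octave up from G lands on D.
A doubly diminished twelfth spans 17 semitones, so from G##4 the target pitch is D6.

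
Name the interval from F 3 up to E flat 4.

F to E spans seven letter names (F-G-A-B-C-D-E) — that makes it a seventh of some quality.
A major seventh would be 11 semitones, but F3 to Eb4 is 10 — one semitone narrower, making it a minor seventh.

minor 7th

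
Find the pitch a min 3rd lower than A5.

F#5

The third takes the letter from A down to F.
A minor third is 3 semitones; 3 semitones down from A5 gives F#5.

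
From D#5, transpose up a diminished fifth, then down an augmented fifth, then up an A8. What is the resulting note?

D#5 up a diminished fifth → A5 (6 semitones).
Down an augmented fifth from A5: Db5 (8 semitones down).
An augmented octave up from Db5 is D6.

D6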